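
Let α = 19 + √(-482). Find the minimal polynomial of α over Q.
m_α(x) = x^2 - 38x + 843

From α - 19 = √(-482), squaring gives (α - 19)^2 = -482, i.e. α^2 - 38α + 361 = -482, so α^2 - 38α + 843 = 0. The discriminant of x^2 - 38x + 843 is (-38)^2 - 4·(843) = 1444 - 3372 = -1928, and 4·(-482) is not a perfect square in Q since -482 is squarefree and ≠ 1. Hence x^2 - 38x + 843 is irreducible over Q and is the minimal polynomial of α.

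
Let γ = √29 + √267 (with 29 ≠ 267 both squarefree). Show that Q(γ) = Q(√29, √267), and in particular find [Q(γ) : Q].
[Q(γ) : Q] = 4 (equivalently, Q(γ) = Q(√29, √267))

Obviously Q(γ) ⊆ Q(√29, √267), and [Q(√29, √267):Q] = 4 (since 29, 267 are distinct squarefree integers > 1 with 7743 not a perfect square). To show equality we compute the minimal polynomial of γ. From γ = √29 + √267: γ^2 = 29 + 2√(7743) + 267 = 296 + 2√(7743), so γ^2 - 296 = 2√(7743); squaring, (γ^2 - 296)^2 = 4·7743, i.e. γ^4 - 592γ^2 + 87616 - 30972 = 0, i.e. γ^4 - 592γ^2 + 56644 = 0. So γ is a root of x^4 - 592x^2 + 56644. This polynomial is irreducible over Q: it has no rational root (each ±√29 ± √267 is irrational), and any factorization into two quadratics over Q would force √(7743) ∈ Q (pairing opposite roots) or √29, √267 ∈ Q (other pairings), all impossible. Hence [Q(γ):Q] = 4 = [Q(√29, √267):Q], so Q(γ) = Q(√29, √267).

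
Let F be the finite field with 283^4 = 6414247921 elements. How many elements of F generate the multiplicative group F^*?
There are φ(6414247920) = 1650288640 primitive elements

F_q^* is cyclic of order q - 1 = 6414247920. A cyclic group of order m has exactly φ(m) generators. Here m = 6414247920 = 2^4 · 3 · 5 · 47 · 71 · 8009, so the number of primitive elements is φ(6414247920) = 1650288640.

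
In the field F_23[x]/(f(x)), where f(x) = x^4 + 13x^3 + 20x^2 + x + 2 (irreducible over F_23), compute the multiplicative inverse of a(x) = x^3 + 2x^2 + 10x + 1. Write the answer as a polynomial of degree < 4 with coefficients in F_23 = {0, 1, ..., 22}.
a(x)^(-1) ≡ 22x^3 + 5x^2 + 21x + 12 (mod f(x))

Since f is irreducible over F_23, F_23[x]/(f) is a field and a(x) ≠ 0 has an inverse. Apply the extended Euclidean algorithm to f(x) and a(x) in F_23[x]: f(x) = (x + 11)·a(x) + (11x^2 + 5x + 14);  a(x) = (21x + 22)·(11x^2 + 5x + 14) + (20x + 15);  (11x^2 + 5x + 14) = (4x + 3)·(20x + 15) + (15). The last nonzero remainder is the constant 15 = gcd(f, a) in F_23. Back-substituting through the division chain expresses 15 = s(x)·a(x) + t(x)·f(x) with s(x) ≡ 8x^3 + 6x^2 + 16x + 19 (mod f), so (8x^3 + 6x^2 + 16x + 19)·a(x) ≡ 15 (mod f). Multiplying by 15^(-1) ≡ 20 in F_23 gives a(x)^(-1) ≡ 20·(8x^3 + 6x^2 + 16x + 19) ≡ 22x^3 + 5x^2 + 21x + 12 (mod f). Check: (x^3 + 2x^2 + 10x + 1)·(22x^3 + 5x^2 + 21x + 12) = 22x^6 + 3x^5 + 21x^4 + 11x^3 + 9x^2 + 3x + 12 ≡ 1 (mod x^4 + 13x^3 + 20x^2 + x + 2).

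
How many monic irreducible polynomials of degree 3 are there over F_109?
There are 431640 monic irreducible polynomials of degree 3 over F_109

Each element of F_{109^3} that lies in no proper subfield is a root of exactly one monic irreducible of degree 3 over F_109, and each such polynomial has 3 distinct roots in F_{109^3}. By Möbius inversion the count is N_109(3) = (1/3) Σ_{d|3} μ(3/d) · 109^d = (1/3)(μ(3)·109^1 + μ(1)·109^3) = 1294920/3 = 431640.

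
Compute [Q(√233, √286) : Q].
[Q(√233, √286) : Q] = 4

[Q(√233):Q] = 2 (min poly x^2 - 233, irreducible since 233 is squarefree > 1). For the top step, suppose √286 ∈ Q(√233), say √286 = c + d√233 with c, d ∈ Q. Squaring: 286 = c^2 + 233d^2 + 2cd√233. Since √233 ∉ Q this forces 2cd = 0. If d = 0 then √286 = c ∈ Q, contradicting 286 squarefree > 1. If c = 0 then 286 = 233d^2, so 233·286 = (233d)^2 is a perfect square in Q — but 233·286 = 66638 is not a perfect square (since 233 and 286 are distinct squarefree integers). Contradiction. Hence √286 ∉ Q(√233), so x^2 - 286 stays irreducible over Q(√233) and [Q(√233, √286) : Q(√233)] = 2. By the tower law, [Q(√233, √286) : Q] = 2 · 2 = 4.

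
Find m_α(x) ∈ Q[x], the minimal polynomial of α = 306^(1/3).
m_α(x) = x^3 - 306

α satisfies α^3 = 306, so x^3 - 306 annihilates α. By the rational root test, a rational root p/q (in lowest terms) of x^3 - 306 would satisfy p^3 = 306 q^3, forcing q = 1 and p^3 = 306; but 306 is not a perfect cube, contradiction. A monic cubic over Q with no rational root is irreducible (any nontrivial factorization would include a linear factor). Hence x^3 - 306 is the minimal polynomial of α, and in particular [Q(α):Q] = 3.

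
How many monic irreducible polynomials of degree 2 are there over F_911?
There are 414505 monic irreducible polynomials of degree 2 over F_911

Each element of F_{911^2} that lies in no proper subfield is a root of exactly one monic irreducible of degree 2 over F_911, and each such polynomial has 2 distinct roots in F_{911^2}. By Möbius inversion the count is N_911(2) = (1/2) Σ_{d|2} μ(2/d) · 911^d = (1/2)(μ(2)·911^1 + μ(1)·911^2) = 829010/2 = 414505.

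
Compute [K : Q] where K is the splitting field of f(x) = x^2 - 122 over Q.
[K : Q] = 2

f(x) = x^2 - 122 factors as (x - √122)(x + √122). The splitting field is K = Q(√122). Since 122 is squarefree and > 1, it is not a perfect square, so x^2 - 122 is irreducible over Q and [Q(√122) : Q] = 2. Hence [K : Q] = 2.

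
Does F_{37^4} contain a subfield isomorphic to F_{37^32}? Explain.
No: F_{37^32} is not a subfield of F_{37^4}

F_{p^m} embeds in F_{p^n} iff m | n. Here 32 ∤ 4 (since 4 = 0·32 + 4 with remainder 4 ≠ 0), so F_{37^32} is not a subfield of F_{37^4}. Equivalently: if it were, the tower law would give 32 = [F_{37^32}:F_37] dividing [F_{37^4}:F_37] = 4, contradiction.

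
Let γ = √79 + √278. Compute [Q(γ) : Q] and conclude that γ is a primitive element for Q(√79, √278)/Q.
[Q(γ) : Q] = 4 (equivalently, Q(γ) = Q(√79, √278))

Obviously Q(γ) ⊆ Q(√79, √278), and [Q(√79, √278):Q] = 4 (since 79, 278 are distinct squarefree integers > 1 with 21962 not a perfect square). To show equality we compute the minimal polynomial of γ. From γ = √79 + √278: γ^2 = 79 + 2√(21962) + 278 = 357 + 2√(21962), so γ^2 - 357 = 2√(21962); squaring, (γ^2 - 357)^2 = 4·21962, i.e. γ^4 - 714γ^2 + 127449 - 87848 = 0, i.e. γ^4 - 714γ^2 + 39601 = 0. So γ is a root of x^4 - 714x^2 + 39601. This polynomial is irreducible over Q: it has no rational root (each ±√79 ± √278 is irrational), and any factorization into two quadratics over Q would force √(21962) ∈ Q (pairing opposite roots) or √79, √278 ∈ Q (other pairings), all impossible. Hence [Q(γ):Q] = 4 = [Q(√79, √278):Q], so Q(γ) = Q(√79, √278).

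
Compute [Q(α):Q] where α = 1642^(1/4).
[Q(α):Q] = 4

α is a root of x^4 - 1642. By Eisenstein's criterion at the prime p = 2 (which divides the constant term 1642 but p^2 = 4 does not, since 1642 is squarefree), x^4 - 1642 is irreducible over Q. Hence [Q(α):Q] = 4.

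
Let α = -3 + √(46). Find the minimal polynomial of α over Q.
m_α(x) = x^2 + 6x - 37

From α + 3 = √(46), squaring gives (α + 3)^2 = 46, i.e. α^2 + 6α + 9 = 46, so α^2 + 6α - 37 = 0. The discriminant of x^2 + 6x - 37 is (6)^2 - 4·(-37) = 36 + 148 = 184, and 4·(46) is not a perfect square in Q since 46 is squarefree and ≠ 1. Hence x^2 + 6x - 37 is irreducible over Q and is the minimal polynomial of α.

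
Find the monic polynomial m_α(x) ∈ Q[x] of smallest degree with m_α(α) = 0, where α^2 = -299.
m_α(x) = x^2 + 299

α satisfies α^2 + 299 = 0, so x^2 + 299 annihilates α. Since d = -299 is squarefree and ≠ 1, it is not a perfect square in Q, so x^2 + 299 has no rational root and is therefore irreducible over Q (a degree-2 polynomial over a field is irreducible iff it has no root). Hence m_α(x) = x^2 + 299.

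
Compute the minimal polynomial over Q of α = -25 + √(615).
m_α(x) = x^2 + 50x + 10

From α + 25 = √(615), squaring gives (α + 25)^2 = 615, i.e. α^2 + 50α + 625 = 615, so α^2 + 50α + 10 = 0. The discriminant of x^2 + 50x + 10 is (50)^2 - 4·(10) = 2500 - 40 = 2460, and 4·(615) is not a perfect square in Q since 615 is squarefree and ≠ 1. Hence x^2 + 50x + 10 is irreducible over Q and is the minimal polynomial of α.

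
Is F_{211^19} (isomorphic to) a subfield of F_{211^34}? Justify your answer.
No: F_{211^19} is not a subfield of F_{211^34}

F_{p^m} embeds in F_{p^n} iff m | n. Here 19 ∤ 34 (since 34 = 1·19 + 15 with remainder 15 ≠ 0), so F_{211^19} is not a subfield of F_{211^34}. Equivalently: if it were, the tower law would give 19 = [F_{211^19}:F_211] dividing [F_{211^34}:F_211] = 34, contradiction.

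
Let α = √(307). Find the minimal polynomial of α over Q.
m_α(x) = x^2 - 307

α satisfies α^2 - 307 = 0, so x^2 - 307 annihilates α. Since d = 307 is squarefree and ≠ 1, it is not a perfect square in Q, so x^2 - 307 has no rational root and is therefore irreducible over Q (a degree-2 polynomial over a field is irreducible iff it has no root). Hence m_α(x) = x^2 - 307.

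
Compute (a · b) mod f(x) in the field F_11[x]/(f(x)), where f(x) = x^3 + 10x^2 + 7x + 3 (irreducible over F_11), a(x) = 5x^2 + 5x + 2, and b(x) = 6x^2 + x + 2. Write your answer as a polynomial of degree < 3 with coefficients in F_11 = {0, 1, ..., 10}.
a · b ≡ 3x^2 + 6x + 7 (mod f(x))

Multiply in F_11[x]: a(x)·b(x) = (5x^2 + 5x + 2)·(6x^2 + x + 2) = 8x^4 + 2x^3 + 5x^2 + x + 4. This has degree ≥ 3, so divide by f(x) over F_11: 8x^4 + 2x^3 + 5x^2 + x + 4 = (8x + 10)·(x^3 + 10x^2 + 7x + 3) + (3x^2 + 6x + 7). Hence a·b ≡ 3x^2 + 6x + 7 (mod f). (F_11[x]/(f) is a field with 11^3 = 1331 elements since f is irreducible of degree 3.)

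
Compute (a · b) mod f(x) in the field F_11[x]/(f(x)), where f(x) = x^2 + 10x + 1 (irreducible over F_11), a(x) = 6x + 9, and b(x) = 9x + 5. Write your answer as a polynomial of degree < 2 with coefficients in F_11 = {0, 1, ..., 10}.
a · b ≡ 2 (mod f(x))

Multiply in F_11[x]: a(x)·b(x) = (6x + 9)·(9x + 5) = 10x^2 + x + 1. This has degree ≥ 2, so divide by f(x) over F_11: 10x^2 + x + 1 = (10)·(x^2 + 10x + 1) + (2). Hence a·b ≡ 2 (mod f). (F_11[x]/(f) is a field with 11^2 = 121 elements since f is irreducible of degree 2.)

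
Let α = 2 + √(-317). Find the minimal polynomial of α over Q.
m_α(x) = x^2 - 4x + 321

From α - 2 = √(-317), squaring gives (α - 2)^2 = -317, i.e. α^2 - 4α + 4 = -317, so α^2 - 4α + 321 = 0. The discriminant of x^2 - 4x + 321 is (-4)^2 - 4·(321) = 16 - 1284 = -1268, and 4·(-317) is not a perfect square in Q since -317 is squarefree and ≠ 1. Hence x^2 - 4x + 321 is irreducible over Q and is the minimal polynomial of α.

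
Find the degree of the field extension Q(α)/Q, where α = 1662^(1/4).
[Q(α):Q] = 4

α is a root of x^4 - 1662. By Eisenstein's criterion at the prime p = 2 (which divides the constant term 1662 but p^2 = 4 does not, since 1662 is squarefree), x^4 - 1662 is irreducible over Q. Hence [Q(α):Q] = 4.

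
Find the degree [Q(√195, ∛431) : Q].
[Q(√195, ∛431) : Q] = 6

Let L = Q(√195, ∛431). Since Q(√195) ⊂ L and [Q(√195):Q] = 2, the tower law gives 2 | [L:Q]. Likewise Q(∛431) ⊂ L with [Q(∛431):Q] = 3 (because 431 is not a perfect cube), so 3 | [L:Q]. As gcd(2,3) = 1, [L:Q] is divisible by 6. Conversely L is generated over Q by √195 and ∛431, so [L:Q] ≤ 2·3 = 6. Therefore [Q(√195, ∛431) : Q] = 6.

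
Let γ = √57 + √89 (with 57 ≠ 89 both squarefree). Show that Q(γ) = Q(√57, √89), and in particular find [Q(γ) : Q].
[Q(γ) : Q] = 4 (equivalently, Q(γ) = Q(√57, √89))

Obviously Q(γ) ⊆ Q(√57, √89), and [Q(√57, √89):Q] = 4 (since 57, 89 are distinct squarefree integers > 1 with 5073 not a perfect square). To show equality we compute the minimal polynomial of γ. From γ = √57 + √89: γ^2 = 57 + 2√(5073) + 89 = 146 + 2√(5073), so γ^2 - 146 = 2√(5073); squaring, (γ^2 - 146)^2 = 4·5073, i.e. γ^4 - 292γ^2 + 21316 - 20292 = 0, i.e. γ^4 - 292γ^2 + 1024 = 0. So γ is a root of x^4 - 292x^2 + 1024. This polynomial is irreducible over Q: it has no rational root (each ±√57 ± √89 is irrational), and any factorization into two quadratics over Q would force √(5073) ∈ Q (pairing opposite roots) or √57, √89 ∈ Q (other pairings), all impossible. Hence [Q(γ):Q] = 4 = [Q(√57, √89):Q], so Q(γ) = Q(√57, √89).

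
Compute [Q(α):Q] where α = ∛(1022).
[Q(α):Q] = 3

The minimal polynomial of α is x^3 - 1022, irreducible over Q since 1022 is not a perfect cube (so x^3 - 1022 has no rational root). Hence [Q(α):Q] = deg(m_α) = 3.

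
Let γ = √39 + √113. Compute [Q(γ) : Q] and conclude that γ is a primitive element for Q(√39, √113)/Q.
[Q(γ) : Q] = 4 (equivalently, Q(γ) = Q(√39, √113))

Obviously Q(γ) ⊆ Q(√39, √113), and [Q(√39, √113):Q] = 4 (since 39, 113 are distinct squarefree integers > 1 with 4407 not a perfect square). To show equality we compute the minimal polynomial of γ. From γ = √39 + √113: γ^2 = 39 + 2√(4407) + 113 = 152 + 2√(4407), so γ^2 - 152 = 2√(4407); squaring, (γ^2 - 152)^2 = 4·4407, i.e. γ^4 - 304γ^2 + 23104 - 17628 = 0, i.e. γ^4 - 304γ^2 + 5476 = 0. So γ is a root of x^4 - 304x^2 + 5476. This polynomial is irreducible over Q: it has no rational root (each ±√39 ± √113 is irrational), and any factorization into two quadratics over Q would force √(4407) ∈ Q (pairing opposite roots) or √39, √113 ∈ Q (other pairings), all impossible. Hence [Q(γ):Q] = 4 = [Q(√39, √113):Q], so Q(γ) = Q(√39, √113).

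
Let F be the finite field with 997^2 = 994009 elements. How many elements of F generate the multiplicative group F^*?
There are φ(994008) = 326688 primitive elements

F_q^* is cyclic of order q - 1 = 994008. A cyclic group of order m has exactly φ(m) generators. Here m = 994008 = 2^3 · 3 · 83 · 499, so the number of primitive elements is φ(994008) = 326688.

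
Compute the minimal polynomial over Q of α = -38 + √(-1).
m_α(x) = x^2 + 76x + 1445

From α + 38 = √(-1), squaring gives (α + 38)^2 = -1, i.e. α^2 + 76α + 1444 = -1, so α^2 + 76α + 1445 = 0. The discriminant of x^2 + 76x + 1445 is (76)^2 - 4·(1445) = 5776 - 5780 = -4, and 4·(-1) is not a perfect square in Q since -1 is squarefree and ≠ 1. Hence x^2 + 76x + 1445 is irreducible over Q and is the minimal polynomial of α.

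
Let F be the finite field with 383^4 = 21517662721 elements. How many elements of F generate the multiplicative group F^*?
There are φ(21517662720) = 5707612160 primitive elements

F_q^* is cyclic of order q - 1 = 21517662720. A cyclic group of order m has exactly φ(m) generators. Here m = 21517662720 = 2^9 · 3 · 5 · 191 · 14669, so the number of primitive elements is φ(21517662720) = 5707612160.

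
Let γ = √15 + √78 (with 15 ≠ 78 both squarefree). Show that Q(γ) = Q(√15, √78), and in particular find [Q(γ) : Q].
[Q(γ) : Q] = 4 (equivalently, Q(γ) = Q(√15, √78))

Obviously Q(γ) ⊆ Q(√15, √78), and [Q(√15, √78):Q] = 4 (since 15, 78 are distinct squarefree integers > 1 with 1170 not a perfect square). To show equality we compute the minimal polynomial of γ. From γ = √15 + √78: γ^2 = 15 + 2√(1170) + 78 = 93 + 2√(1170), so γ^2 - 93 = 2√(1170); squaring, (γ^2 - 93)^2 = 4·1170, i.e. γ^4 - 186γ^2 + 8649 - 4680 = 0, i.e. γ^4 - 186γ^2 + 3969 = 0. So γ is a root of x^4 - 186x^2 + 3969. This polynomial is irreducible over Q: it has no rational root (each ±√15 ± √78 is irrational), and any factorization into two quadratics over Q would force √(1170) ∈ Q (pairing opposite roots) or √15, √78 ∈ Q (other pairings), all impossible. Hence [Q(γ):Q] = 4 = [Q(√15, √78):Q], so Q(γ) = Q(√15, √78).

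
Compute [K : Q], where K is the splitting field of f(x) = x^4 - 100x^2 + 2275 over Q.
[K : Q] = 4

Solving the quadratic in x^2: x^2 = (100 ± √(100^2 - 4·2275))/2 = (100 ± √900)/2 = (100 ± 30)/2, giving x^2 = 65 or x^2 = 35. So f(x) = (x^2 - 65)(x^2 - 35) and the roots of f are ±√65, ±√35. Hence the splitting field is K = Q(√65, √35). Since 65 and 35 are distinct squarefree integers > 1, their product 2275 is not a perfect square, so √35 ∉ Q(√65). By the tower law [K:Q] = [Q(√65,√35):Q(√65)] · [Q(√65):Q] = 2 · 2 = 4.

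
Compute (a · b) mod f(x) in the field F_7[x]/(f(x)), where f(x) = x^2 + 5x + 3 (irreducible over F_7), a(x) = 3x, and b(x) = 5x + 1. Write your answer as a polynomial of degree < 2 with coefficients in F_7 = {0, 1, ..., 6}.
a · b ≡ 5x + 4 (mod f(x))

Multiply in F_7[x]: a(x)·b(x) = (3x)·(5x + 1) = x^2 + 3x. This has degree ≥ 2, so divide by f(x) over F_7: x^2 + 3x = (1)·(x^2 + 5x + 3) + (5x + 4). Hence a·b ≡ 5x + 4 (mod f). (F_7[x]/(f) is a field with 7^2 = 49 elements since f is irreducible of degree 2.)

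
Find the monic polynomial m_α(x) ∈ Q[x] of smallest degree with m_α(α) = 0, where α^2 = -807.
m_α(x) = x^2 + 807

α satisfies α^2 + 807 = 0, so x^2 + 807 annihilates α. Since d = -807 is squarefree and ≠ 1, it is not a perfect square in Q, so x^2 + 807 has no rational root and is therefore irreducible over Q (a degree-2 polynomial over a field is irreducible iff it has no root). Hence m_α(x) = x^2 + 807.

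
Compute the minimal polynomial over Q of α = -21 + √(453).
m_α(x) = x^2 + 42x - 12

From α + 21 = √(453), squaring gives (α + 21)^2 = 453, i.e. α^2 + 42α + 441 = 453, so α^2 + 42α - 12 = 0. The discriminant of x^2 + 42x - 12 is (42)^2 - 4·(-12) = 1764 + 48 = 1812, and 4·(453) is not a perfect square in Q since 453 is squarefree and ≠ 1. Hence x^2 + 42x - 12 is irreducible over Q and is the minimal polynomial of α.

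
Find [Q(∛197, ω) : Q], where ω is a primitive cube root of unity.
[Q(∛197, ω) : Q] = 6

[Q(∛197):Q] = 3 (min poly x^3 - 197, irreducible since 197 is not a perfect cube). [Q(ω):Q] = 2 (min poly x^2 + x + 1). Since Q(∛197) ⊂ R and ω ∉ R, we have ω ∉ Q(∛197), so x^2 + x + 1 remains irreducible over Q(∛197) and [Q(∛197, ω) : Q(∛197)] = 2. By the tower law, [Q(∛197, ω) : Q] = 3 · 2 = 6. (In fact Q(∛197, ω) is the splitting field of x^3 - 197 over Q.)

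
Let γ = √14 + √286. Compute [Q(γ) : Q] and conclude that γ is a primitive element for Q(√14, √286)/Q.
[Q(γ) : Q] = 4 (equivalently, Q(γ) = Q(√14, √286))

Obviously Q(γ) ⊆ Q(√14, √286), and [Q(√14, √286):Q] = 4 (since 14, 286 are distinct squarefree integers > 1 with 4004 not a perfect square). To show equality we compute the minimal polynomial of γ. From γ = √14 + √286: γ^2 = 14 + 2√(4004) + 286 = 300 + 2√(4004), so γ^2 - 300 = 2√(4004); squaring, (γ^2 - 300)^2 = 4·4004, i.e. γ^4 - 600γ^2 + 90000 - 16016 = 0, i.e. γ^4 - 600γ^2 + 73984 = 0. So γ is a root of x^4 - 600x^2 + 73984. This polynomial is irreducible over Q: it has no rational root (each ±√14 ± √286 is irrational), and any factorization into two quadratics over Q would force √(4004) ∈ Q (pairing opposite roots) or √14, √286 ∈ Q (other pairings), all impossible. Hence [Q(γ):Q] = 4 = [Q(√14, √286):Q], so Q(γ) = Q(√14, √286).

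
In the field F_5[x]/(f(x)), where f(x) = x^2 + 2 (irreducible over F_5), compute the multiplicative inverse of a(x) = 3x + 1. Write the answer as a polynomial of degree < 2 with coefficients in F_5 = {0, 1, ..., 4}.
a(x)^(-1) ≡ 3x + 4 (mod f(x))

Since f is irreducible over F_5, F_5[x]/(f) is a field and a(x) ≠ 0 has an inverse. Apply the extended Euclidean algorithm to f(x) and a(x) in F_5[x]: f(x) = (2x + 1)·a(x) + (1). The last nonzero remainder is the constant 1 = gcd(f, a) in F_5. Back-substituting through the division chain expresses 1 = s(x)·a(x) + t(x)·f(x) with s(x) ≡ 3x + 4 (mod f), so a(x)^(-1) ≡ s(x) = 3x + 4 (mod f). Check: (3x + 1)·(3x + 4) = 4x^2 + 4 ≡ 1 (mod x^2 + 2).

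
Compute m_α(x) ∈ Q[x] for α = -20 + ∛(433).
m_α(x) = x^3 + 60x^2 + 1200x + 7567

Set β = α + 20 = ∛(433), so β^3 = 433. Then (α + 20)^3 - 433 = 0, i.e. α is a root of g(x) = (x + 20)^3 - 433 = x^3 + 60x^2 + 1200x + 7567. Since g(x) = h(x + 20) where h(x) = x^3 - 433, and h is irreducible over Q (because 433 is not a perfect cube, so h has no rational root, and a monic cubic with no rational root is irreducible), g is also irreducible (irreducibility is preserved under the substitution x → x + 20). Hence m_α(x) = x^3 + 60x^2 + 1200x + 7567.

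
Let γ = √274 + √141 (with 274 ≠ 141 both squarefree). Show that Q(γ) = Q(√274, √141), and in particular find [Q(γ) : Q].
[Q(γ) : Q] = 4 (equivalently, Q(γ) = Q(√274, √141))

Obviously Q(γ) ⊆ Q(√274, √141), and [Q(√274, √141):Q] = 4 (since 274, 141 are distinct squarefree integers > 1 with 38634 not a perfect square). To show equality we compute the minimal polynomial of γ. From γ = √274 + √141: γ^2 = 274 + 2√(38634) + 141 = 415 + 2√(38634), so γ^2 - 415 = 2√(38634); squaring, (γ^2 - 415)^2 = 4·38634, i.e. γ^4 - 830γ^2 + 172225 - 154536 = 0, i.e. γ^4 - 830γ^2 + 17689 = 0. So γ is a root of x^4 - 830x^2 + 17689. This polynomial is irreducible over Q: it has no rational root (each ±√274 ± √141 is irrational), and any factorization into two quadratics over Q would force √(38634) ∈ Q (pairing opposite roots) or √274, √141 ∈ Q (other pairings), all impossible. Hence [Q(γ):Q] = 4 = [Q(√274, √141):Q], so Q(γ) = Q(√274, √141).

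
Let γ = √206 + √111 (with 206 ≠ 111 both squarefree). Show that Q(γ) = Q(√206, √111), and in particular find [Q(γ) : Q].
[Q(γ) : Q] = 4 (equivalently, Q(γ) = Q(√206, √111))

Obviously Q(γ) ⊆ Q(√206, √111), and [Q(√206, √111):Q] = 4 (since 206, 111 are distinct squarefree integers > 1 with 22866 not a perfect square). To show equality we compute the minimal polynomial of γ. From γ = √206 + √111: γ^2 = 206 + 2√(22866) + 111 = 317 + 2√(22866), so γ^2 - 317 = 2√(22866); squaring, (γ^2 - 317)^2 = 4·22866, i.e. γ^4 - 634γ^2 + 100489 - 91464 = 0, i.e. γ^4 - 634γ^2 + 9025 = 0. So γ is a root of x^4 - 634x^2 + 9025. This polynomial is irreducible over Q: it has no rational root (each ±√206 ± √111 is irrational), and any factorization into two quadratics over Q would force √(22866) ∈ Q (pairing opposite roots) or √206, √111 ∈ Q (other pairings), all impossible. Hence [Q(γ):Q] = 4 = [Q(√206, √111):Q], so Q(γ) = Q(√206, √111).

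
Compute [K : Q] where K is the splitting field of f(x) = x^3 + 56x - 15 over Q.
[K : Q] = 6

By the rational root test, any rational root of the monic integer polynomial f(x) = x^3 + 56x - 15 must be an integer dividing the constant term -15, i.e. one of ±{1, 3, 5, 15}. Evaluating: f(1) = 42, f(-1) = -72, f(3) = 180, f(-3) = -210, f(5) = 390, f(-5) = -420, f(15) = 4200, f(-15) = -4230; none is 0, so f has no rational root and is therefore irreducible over Q (a cubic with no linear factor over a field is irreducible). For an irreducible cubic, the Galois group is A_3 or S_3 according as the discriminant disc(f) = -4a^3 - 27b^2 = -4·(56)^3 - 27·(-15)^2 = -708539 is or is not a square in Q. Here disc(f) = -708539 is not a perfect square in Q, so the Galois group of f over Q is not contained in A_3 and must be all of S_3. The splitting field has degree |S_3| = 6 over Q, so [K : Q] = 6.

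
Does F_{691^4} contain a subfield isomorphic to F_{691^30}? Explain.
No: F_{691^30} is not a subfield of F_{691^4}

F_{p^m} embeds in F_{p^n} iff m | n. Here 30 ∤ 4 (since 4 = 0·30 + 4 with remainder 4 ≠ 0), so F_{691^30} is not a subfield of F_{691^4}. Equivalently: if it were, the tower law would give 30 = [F_{691^30}:F_691] dividing [F_{691^4}:F_691] = 4, contradiction.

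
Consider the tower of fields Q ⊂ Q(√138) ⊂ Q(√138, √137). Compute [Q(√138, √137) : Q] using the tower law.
[Q(√138, √137) : Q] = 4

[Q(√138):Q] = 2 (min poly x^2 - 138, irreducible since 138 is squarefree > 1). For the top step, suppose √137 ∈ Q(√138), say √137 = c + d√138 with c, d ∈ Q. Squaring: 137 = c^2 + 138d^2 + 2cd√138. Since √138 ∉ Q this forces 2cd = 0. If d = 0 then √137 = c ∈ Q, contradicting 137 squarefree > 1. If c = 0 then 137 = 138d^2, so 138·137 = (138d)^2 is a perfect square in Q — but 138·137 = 18906 is not a perfect square (since 138 and 137 are distinct squarefree integers). Contradiction. Hence √137 ∉ Q(√138), so x^2 - 137 stays irreducible over Q(√138) and [Q(√138, √137) : Q(√138)] = 2. By the tower law, [Q(√138, √137) : Q] = 2 · 2 = 4.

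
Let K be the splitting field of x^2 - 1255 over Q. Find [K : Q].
[K : Q] = 2

f(x) = x^2 - 1255 factors as (x - √1255)(x + √1255). The splitting field is K = Q(√1255). Since 1255 is squarefree and > 1, it is not a perfect square, so x^2 - 1255 is irreducible over Q and [Q(√1255) : Q] = 2. Hence [K : Q] = 2.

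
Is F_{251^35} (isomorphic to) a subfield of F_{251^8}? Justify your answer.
No: F_{251^35} is not a subfield of F_{251^8}

F_{p^m} embeds in F_{p^n} iff m | n. Here 35 ∤ 8 (since 8 = 0·35 + 8 with remainder 8 ≠ 0), so F_{251^35} is not a subfield of F_{251^8}. Equivalently: if it were, the tower law would give 35 = [F_{251^35}:F_251] dividing [F_{251^8}:F_251] = 8, contradiction.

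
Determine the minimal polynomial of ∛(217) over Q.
m_α(x) = x^3 - 217

α satisfies α^3 = 217, so x^3 - 217 annihilates α. By the rational root test, a rational root p/q (in lowest terms) of x^3 - 217 would satisfy p^3 = 217 q^3, forcing q = 1 and p^3 = 217; but 217 is not a perfect cube, contradiction. A monic cubic over Q with no rational root is irreducible (any nontrivial factorization would include a linear factor). Hence x^3 - 217 is the minimal polynomial of α, and in particular [Q(α):Q] = 3.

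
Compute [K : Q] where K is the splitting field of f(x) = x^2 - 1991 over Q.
[K : Q] = 2

f(x) = x^2 - 1991 factors as (x - √1991)(x + √1991). The splitting field is K = Q(√1991). Since 1991 is squarefree and > 1, it is not a perfect square, so x^2 - 1991 is irreducible over Q and [Q(√1991) : Q] = 2. Hence [K : Q] = 2.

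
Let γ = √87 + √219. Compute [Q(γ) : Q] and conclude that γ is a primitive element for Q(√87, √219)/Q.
[Q(γ) : Q] = 4 (equivalently, Q(γ) = Q(√87, √219))

Obviously Q(γ) ⊆ Q(√87, √219), and [Q(√87, √219):Q] = 4 (since 87, 219 are distinct squarefree integers > 1 with 19053 not a perfect square). To show equality we compute the minimal polynomial of γ. From γ = √87 + √219: γ^2 = 87 + 2√(19053) + 219 = 306 + 2√(19053), so γ^2 - 306 = 2√(19053); squaring, (γ^2 - 306)^2 = 4·19053, i.e. γ^4 - 612γ^2 + 93636 - 76212 = 0, i.e. γ^4 - 612γ^2 + 17424 = 0. So γ is a root of x^4 - 612x^2 + 17424. This polynomial is irreducible over Q: it has no rational root (each ±√87 ± √219 is irrational), and any factorization into two quadratics over Q would force √(19053) ∈ Q (pairing opposite roots) or √87, √219 ∈ Q (other pairings), all impossible. Hence [Q(γ):Q] = 4 = [Q(√87, √219):Q], so Q(γ) = Q(√87, √219).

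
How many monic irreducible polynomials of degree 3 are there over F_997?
There are 330341992 monic irreducible polynomials of degree 3 over F_997

Each element of F_{997^3} that lies in no proper subfield is a root of exactly one monic irreducible of degree 3 over F_997, and each such polynomial has 3 distinct roots in F_{997^3}. By Möbius inversion the count is N_997(3) = (1/3) Σ_{d|3} μ(3/d) · 997^d = (1/3)(μ(3)·997^1 + μ(1)·997^3) = 991025976/3 = 330341992.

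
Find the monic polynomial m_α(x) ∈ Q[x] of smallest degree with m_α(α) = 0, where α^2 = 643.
m_α(x) = x^2 - 643

α satisfies α^2 - 643 = 0, so x^2 - 643 annihilates α. Since d = 643 is squarefree and ≠ 1, it is not a perfect square in Q, so x^2 - 643 has no rational root and is therefore irreducible over Q (a degree-2 polynomial over a field is irreducible iff it has no root). Hence m_α(x) = x^2 - 643.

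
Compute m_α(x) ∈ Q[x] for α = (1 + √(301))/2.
m_α(x) = x^2 - x - 75

From 2α - 1 = √(301), squaring gives (2α - 1)^2 = 301, i.e. 4α^2 - 4α + 1 = 301, so α^2 - α + (1 - 301)/4 = 0. Since 301 ≡ 1 (mod 4), (1 - 301)/4 = -75 ∈ Z. The polynomial x^2 - x - 75 has discriminant 1 - 4·(-75) = 301, which is not a perfect square in Q (d = 301 is squarefree and ≠ 1), so x^2 - x - 75 is irreducible over Q. It is the minimal polynomial of α.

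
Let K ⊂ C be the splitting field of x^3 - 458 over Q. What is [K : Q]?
[K : Q] = 6

The roots of x^3 - 458 are ∛458, ω∛458, ω^2∛458 where ω = e^(2πi/3) is a primitive cube root of unity, so K = Q(∛458, ω). Now [Q(∛458):Q] = 3 (since 458 is not a perfect cube, x^3 - 458 is irreducible) and [Q(ω):Q] = 2. Both 2 and 3 divide [K:Q], and [K:Q] ≤ 3·2 = 6, so [K:Q] = 6. (Equivalently: Q(∛458) ⊂ R but ω ∉ R, so [K : Q(∛458)] = 2.)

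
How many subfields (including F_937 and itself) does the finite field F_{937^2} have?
F_{937^2} has 2 subfields

The subfields of F_{p^n} are exactly the fields F_{p^d} for d | n (each is the fixed field of the unique index-d subgroup of Gal(F_{p^n}/F_p) ≅ Z/nZ). The divisors of n = 2 are {1, 2}, giving 2 subfields: F_{937^1}, F_{937^2}.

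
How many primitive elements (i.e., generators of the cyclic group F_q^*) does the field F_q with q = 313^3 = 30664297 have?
There are φ(30664296) = 9383040 primitive elements

F_q^* is cyclic of order q - 1 = 30664296. A cyclic group of order m has exactly φ(m) generators. Here m = 30664296 = 2^3 · 3^2 · 13 · 181^2, so the number of primitive elements is φ(30664296) = 9383040.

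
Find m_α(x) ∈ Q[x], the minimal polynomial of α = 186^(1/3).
m_α(x) = x^3 - 186

α satisfies α^3 = 186, so x^3 - 186 annihilates α. By the rational root test, a rational root p/q (in lowest terms) of x^3 - 186 would satisfy p^3 = 186 q^3, forcing q = 1 and p^3 = 186; but 186 is not a perfect cube, contradiction. A monic cubic over Q with no rational root is irreducible (any nontrivial factorization would include a linear factor). Hence x^3 - 186 is the minimal polynomial of α, and in particular [Q(α):Q] = 3.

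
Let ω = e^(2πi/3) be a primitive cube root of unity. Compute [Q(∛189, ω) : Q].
[Q(∛189, ω) : Q] = 6

[Q(∛189):Q] = 3 (min poly x^3 - 189, irreducible since 189 is not a perfect cube). [Q(ω):Q] = 2 (min poly x^2 + x + 1). Since Q(∛189) ⊂ R and ω ∉ R, we have ω ∉ Q(∛189), so x^2 + x + 1 remains irreducible over Q(∛189) and [Q(∛189, ω) : Q(∛189)] = 2. By the tower law, [Q(∛189, ω) : Q] = 3 · 2 = 6. (In fact Q(∛189, ω) is the splitting field of x^3 - 189 over Q.)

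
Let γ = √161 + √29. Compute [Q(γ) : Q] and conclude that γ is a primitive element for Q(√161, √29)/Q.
[Q(γ) : Q] = 4 (equivalently, Q(γ) = Q(√161, √29))

Obviously Q(γ) ⊆ Q(√161, √29), and [Q(√161, √29):Q] = 4 (since 161, 29 are distinct squarefree integers > 1 with 4669 not a perfect square). To show equality we compute the minimal polynomial of γ. From γ = √161 + √29: γ^2 = 161 + 2√(4669) + 29 = 190 + 2√(4669), so γ^2 - 190 = 2√(4669); squaring, (γ^2 - 190)^2 = 4·4669, i.e. γ^4 - 380γ^2 + 36100 - 18676 = 0, i.e. γ^4 - 380γ^2 + 17424 = 0. So γ is a root of x^4 - 380x^2 + 17424. This polynomial is irreducible over Q: it has no rational root (each ±√161 ± √29 is irrational), and any factorization into two quadratics over Q would force √(4669) ∈ Q (pairing opposite roots) or √161, √29 ∈ Q (other pairings), all impossible. Hence [Q(γ):Q] = 4 = [Q(√161, √29):Q], so Q(γ) = Q(√161, √29).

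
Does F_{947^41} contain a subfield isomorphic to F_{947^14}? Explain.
No: F_{947^14} is not a subfield of F_{947^41}

F_{p^m} embeds in F_{p^n} iff m | n. Here 14 ∤ 41 (since 41 = 2·14 + 13 with remainder 13 ≠ 0), so F_{947^14} is not a subfield of F_{947^41}. Equivalently: if it were, the tower law would give 14 = [F_{947^14}:F_947] dividing [F_{947^41}:F_947] = 41, contradiction.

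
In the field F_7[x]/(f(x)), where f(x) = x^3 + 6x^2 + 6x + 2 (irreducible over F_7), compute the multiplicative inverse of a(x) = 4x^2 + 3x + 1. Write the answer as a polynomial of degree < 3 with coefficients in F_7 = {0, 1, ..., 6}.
a(x)^(-1) ≡ 4x^2 + x + 2 (mod f(x))

Since f is irreducible over F_7, F_7[x]/(f) is a field and a(x) ≠ 0 has an inverse. Apply the extended Euclidean algorithm to f(x) and a(x) in F_7[x]: f(x) = (2x)·a(x) + (4x + 2);  a(x) = (x + 2)·(4x + 2) + (4). The last nonzero remainder is the constant 4 = gcd(f, a) in F_7. Back-substituting through the division chain expresses 4 = s(x)·a(x) + t(x)·f(x) with s(x) ≡ 2x^2 + 4x + 1 (mod f), so (2x^2 + 4x + 1)·a(x) ≡ 4 (mod f). Multiplying by 4^(-1) ≡ 2 in F_7 gives a(x)^(-1) ≡ 2·(2x^2 + 4x + 1) ≡ 4x^2 + x + 2 (mod f). Check: (4x^2 + 3x + 1)·(4x^2 + x + 2) = 2x^4 + 2x^3 + x^2 + 2 ≡ 1 (mod x^3 + 6x^2 + 6x + 2).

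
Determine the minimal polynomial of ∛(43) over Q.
m_α(x) = x^3 - 43

α satisfies α^3 = 43, so x^3 - 43 annihilates α. By the rational root test, a rational root p/q (in lowest terms) of x^3 - 43 would satisfy p^3 = 43 q^3, forcing q = 1 and p^3 = 43; but 43 is not a perfect cube, contradiction. A monic cubic over Q with no rational root is irreducible (any nontrivial factorization would include a linear factor). Hence x^3 - 43 is the minimal polynomial of α, and in particular [Q(α):Q] = 3.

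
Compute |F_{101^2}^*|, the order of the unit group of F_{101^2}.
|F_{101^2}^*| = 10200

F_{101^2} has 101^2 = 10201 elements; its multiplicative group consists of all nonzero elements, so |F_{101^2}^*| = 10201 - 1 = 10200. (It is cyclic since any finite subgroup of the multiplicative group of a field is cyclic.)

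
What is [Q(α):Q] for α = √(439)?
[Q(α):Q] = 2

[Q(α):Q] equals the degree of the minimal polynomial of α. Here α^2 = 439 and x^2 - 439 is irreducible (d = 439 is squarefree, ≠ 1, hence not a square), so deg(m_α) = 2. Thus [Q(α):Q] = 2.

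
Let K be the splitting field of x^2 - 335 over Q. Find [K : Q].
[K : Q] = 2

f(x) = x^2 - 335 factors as (x - √335)(x + √335). The splitting field is K = Q(√335). Since 335 is squarefree and > 1, it is not a perfect square, so x^2 - 335 is irreducible over Q and [Q(√335) : Q] = 2. Hence [K : Q] = 2.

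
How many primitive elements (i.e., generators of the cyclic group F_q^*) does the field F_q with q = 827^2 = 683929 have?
There are φ(683928) = 183744 primitive elements

F_q^* is cyclic of order q - 1 = 683928. A cyclic group of order m has exactly φ(m) generators. Here m = 683928 = 2^3 · 3^2 · 7 · 23 · 59, so the number of primitive elements is φ(683928) = 183744.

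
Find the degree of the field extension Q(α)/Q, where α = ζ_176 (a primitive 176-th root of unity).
[Q(α):Q] = 80

The minimal polynomial of ζ_176 over Q is the 176-th cyclotomic polynomial Φ_176(x), which is irreducible over Q and has degree φ(176) = 80. Hence [Q(α):Q] = φ(176) = 80.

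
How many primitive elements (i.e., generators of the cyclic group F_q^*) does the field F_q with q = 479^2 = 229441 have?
There are φ(229440) = 60928 primitive elements

F_q^* is cyclic of order q - 1 = 229440. A cyclic group of order m has exactly φ(m) generators. Here m = 229440 = 2^6 · 3 · 5 · 239, so the number of primitive elements is φ(229440) = 60928.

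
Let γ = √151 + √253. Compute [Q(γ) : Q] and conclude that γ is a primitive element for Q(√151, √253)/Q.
[Q(γ) : Q] = 4 (equivalently, Q(γ) = Q(√151, √253))

Obviously Q(γ) ⊆ Q(√151, √253), and [Q(√151, √253):Q] = 4 (since 151, 253 are distinct squarefree integers > 1 with 38203 not a perfect square). To show equality we compute the minimal polynomial of γ. From γ = √151 + √253: γ^2 = 151 + 2√(38203) + 253 = 404 + 2√(38203), so γ^2 - 404 = 2√(38203); squaring, (γ^2 - 404)^2 = 4·38203, i.e. γ^4 - 808γ^2 + 163216 - 152812 = 0, i.e. γ^4 - 808γ^2 + 10404 = 0. So γ is a root of x^4 - 808x^2 + 10404. This polynomial is irreducible over Q: it has no rational root (each ±√151 ± √253 is irrational), and any factorization into two quadratics over Q would force √(38203) ∈ Q (pairing opposite roots) or √151, √253 ∈ Q (other pairings), all impossible. Hence [Q(γ):Q] = 4 = [Q(√151, √253):Q], so Q(γ) = Q(√151, √253).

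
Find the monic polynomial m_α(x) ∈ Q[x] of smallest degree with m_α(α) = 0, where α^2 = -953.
m_α(x) = x^2 + 953

α satisfies α^2 + 953 = 0, so x^2 + 953 annihilates α. Since d = -953 is squarefree and ≠ 1, it is not a perfect square in Q, so x^2 + 953 has no rational root and is therefore irreducible over Q (a degree-2 polynomial over a field is irreducible iff it has no root). Hence m_α(x) = x^2 + 953.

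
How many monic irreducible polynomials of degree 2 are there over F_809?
There are 326836 monic irreducible polynomials of degree 2 over F_809

Each element of F_{809^2} that lies in no proper subfield is a root of exactly one monic irreducible of degree 2 over F_809, and each such polynomial has 2 distinct roots in F_{809^2}. By Möbius inversion the count is N_809(2) = (1/2) Σ_{d|2} μ(2/d) · 809^d = (1/2)(μ(2)·809^1 + μ(1)·809^2) = 653672/2 = 326836.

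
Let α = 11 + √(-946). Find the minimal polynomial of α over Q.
m_α(x) = x^2 - 22x + 1067

From α - 11 = √(-946), squaring gives (α - 11)^2 = -946, i.e. α^2 - 22α + 121 = -946, so α^2 - 22α + 1067 = 0. The discriminant of x^2 - 22x + 1067 is (-22)^2 - 4·(1067) = 484 - 4268 = -3784, and 4·(-946) is not a perfect square in Q since -946 is squarefree and ≠ 1. Hence x^2 - 22x + 1067 is irreducible over Q and is the minimal polynomial of α.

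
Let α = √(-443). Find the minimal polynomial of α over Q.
m_α(x) = x^2 + 443

α satisfies α^2 + 443 = 0, so x^2 + 443 annihilates α. Since d = -443 is squarefree and ≠ 1, it is not a perfect square in Q, so x^2 + 443 has no rational root and is therefore irreducible over Q (a degree-2 polynomial over a field is irreducible iff it has no root). Hence m_α(x) = x^2 + 443.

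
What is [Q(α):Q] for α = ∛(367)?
[Q(α):Q] = 3

The minimal polynomial of α is x^3 - 367, irreducible over Q since 367 is not a perfect cube (so x^3 - 367 has no rational root). Hence [Q(α):Q] = deg(m_α) = 3.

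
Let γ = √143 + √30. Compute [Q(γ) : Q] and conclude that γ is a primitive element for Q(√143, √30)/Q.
[Q(γ) : Q] = 4 (equivalently, Q(γ) = Q(√143, √30))

Obviously Q(γ) ⊆ Q(√143, √30), and [Q(√143, √30):Q] = 4 (since 143, 30 are distinct squarefree integers > 1 with 4290 not a perfect square). To show equality we compute the minimal polynomial of γ. From γ = √143 + √30: γ^2 = 143 + 2√(4290) + 30 = 173 + 2√(4290), so γ^2 - 173 = 2√(4290); squaring, (γ^2 - 173)^2 = 4·4290, i.e. γ^4 - 346γ^2 + 29929 - 17160 = 0, i.e. γ^4 - 346γ^2 + 12769 = 0. So γ is a root of x^4 - 346x^2 + 12769. This polynomial is irreducible over Q: it has no rational root (each ±√143 ± √30 is irrational), and any factorization into two quadratics over Q would force √(4290) ∈ Q (pairing opposite roots) or √143, √30 ∈ Q (other pairings), all impossible. Hence [Q(γ):Q] = 4 = [Q(√143, √30):Q], so Q(γ) = Q(√143, √30).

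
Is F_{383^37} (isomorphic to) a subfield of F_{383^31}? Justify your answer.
No: F_{383^37} is not a subfield of F_{383^31}

F_{p^m} embeds in F_{p^n} iff m | n. Here 37 ∤ 31 (since 31 = 0·37 + 31 with remainder 31 ≠ 0), so F_{383^37} is not a subfield of F_{383^31}. Equivalently: if it were, the tower law would give 37 = [F_{383^37}:F_383] dividing [F_{383^31}:F_383] = 31, contradiction.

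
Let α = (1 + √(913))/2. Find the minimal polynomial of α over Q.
m_α(x) = x^2 - x - 228

From 2α - 1 = √(913), squaring gives (2α - 1)^2 = 913, i.e. 4α^2 - 4α + 1 = 913, so α^2 - α + (1 - 913)/4 = 0. Since 913 ≡ 1 (mod 4), (1 - 913)/4 = -228 ∈ Z. The polynomial x^2 - x - 228 has discriminant 1 - 4·(-228) = 913, which is not a perfect square in Q (d = 913 is squarefree and ≠ 1), so x^2 - x - 228 is irreducible over Q. It is the minimal polynomial of α.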